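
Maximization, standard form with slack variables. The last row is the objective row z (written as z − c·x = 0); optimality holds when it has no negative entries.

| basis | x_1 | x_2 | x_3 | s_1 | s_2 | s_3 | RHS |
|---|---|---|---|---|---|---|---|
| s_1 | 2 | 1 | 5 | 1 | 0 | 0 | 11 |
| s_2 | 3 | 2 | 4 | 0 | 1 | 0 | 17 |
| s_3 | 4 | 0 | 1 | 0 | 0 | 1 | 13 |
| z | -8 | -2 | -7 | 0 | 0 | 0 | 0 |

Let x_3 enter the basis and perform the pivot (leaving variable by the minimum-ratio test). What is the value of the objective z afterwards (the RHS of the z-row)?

77/5

Ratio test on column x_3 — row 1: 11/5 = 11/5; row 2: 17/4 = 17/4; row 3: 13/1 = 13. Minimum is 11/5 at row 1 (s_1 leaves); pivot element 5.
Pivot on row 1; the z-row RHS becomes 0 − (-7)·(11/5) = 77/5.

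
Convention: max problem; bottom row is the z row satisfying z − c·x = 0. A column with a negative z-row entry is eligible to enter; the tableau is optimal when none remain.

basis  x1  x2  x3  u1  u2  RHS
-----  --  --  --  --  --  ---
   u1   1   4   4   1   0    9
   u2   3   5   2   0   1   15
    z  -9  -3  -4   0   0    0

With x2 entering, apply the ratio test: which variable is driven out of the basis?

Column x2 entries and ratios — u1: 9/4 = 9/4; u2: 15/5 = 3.
Smallest ratio is 9/4 in the row of u1, so u1 leaves.

u1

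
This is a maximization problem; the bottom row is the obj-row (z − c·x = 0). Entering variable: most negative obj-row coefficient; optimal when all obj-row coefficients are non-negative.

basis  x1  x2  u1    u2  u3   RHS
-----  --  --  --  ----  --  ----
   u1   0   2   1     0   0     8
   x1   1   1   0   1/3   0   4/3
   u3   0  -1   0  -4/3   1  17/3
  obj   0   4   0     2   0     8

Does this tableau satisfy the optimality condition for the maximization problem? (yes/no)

Every obj-row coefficient is ≥ 0, so the tableau is optimal.

yes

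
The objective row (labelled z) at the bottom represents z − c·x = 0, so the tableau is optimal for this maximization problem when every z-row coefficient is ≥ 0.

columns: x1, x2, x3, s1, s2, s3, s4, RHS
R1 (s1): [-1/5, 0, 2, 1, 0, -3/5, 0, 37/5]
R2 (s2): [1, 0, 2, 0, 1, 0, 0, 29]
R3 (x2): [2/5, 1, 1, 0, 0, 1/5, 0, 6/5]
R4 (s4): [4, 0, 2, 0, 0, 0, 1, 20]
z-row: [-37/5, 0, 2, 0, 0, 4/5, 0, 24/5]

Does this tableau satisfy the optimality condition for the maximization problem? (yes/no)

The z-row has a negative entry -37/5 in column x1, so it is not optimal.

no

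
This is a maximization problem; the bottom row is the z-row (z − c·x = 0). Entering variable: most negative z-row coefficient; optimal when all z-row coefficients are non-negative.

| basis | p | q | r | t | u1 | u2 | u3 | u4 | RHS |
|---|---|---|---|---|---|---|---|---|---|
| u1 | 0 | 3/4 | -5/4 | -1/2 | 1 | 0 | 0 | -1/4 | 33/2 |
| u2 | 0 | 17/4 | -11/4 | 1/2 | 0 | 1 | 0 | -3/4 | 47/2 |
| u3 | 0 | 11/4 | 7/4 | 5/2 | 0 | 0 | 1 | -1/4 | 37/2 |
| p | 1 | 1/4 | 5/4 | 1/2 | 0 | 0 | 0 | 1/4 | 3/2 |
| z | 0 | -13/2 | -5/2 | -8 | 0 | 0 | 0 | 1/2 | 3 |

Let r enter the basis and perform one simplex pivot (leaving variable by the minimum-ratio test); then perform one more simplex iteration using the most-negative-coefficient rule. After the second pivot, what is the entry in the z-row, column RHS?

Ratio test on column r — row 1: entry -5/4 ≤ 0; row 2: entry -11/4 ≤ 0; row 3: (37/2)/(7/4) = 74/7; row 4: (3/2)/(5/4) = 6/5. Minimum is 6/5 at row 4 (p leaves); pivot element 5/4.
Divide row 4 by 5/4; eliminate column r from the other rows.
Second iteration: most negative z-row entry is -7 in column t, so t enters.
Ratio test on column t — row 1: entry 0 ≤ 0; row 2: (134/5)/(8/5) = 67/4; row 3: (82/5)/(9/5) = 82/9; row 4: (6/5)/(2/5) = 3. Minimum is 3 at row 4 (r leaves); pivot element 2/5.
Divide row 4 by 2/5; eliminate column t from the other rows.
After both pivots, the entry at the z-row, column RHS is 27.

27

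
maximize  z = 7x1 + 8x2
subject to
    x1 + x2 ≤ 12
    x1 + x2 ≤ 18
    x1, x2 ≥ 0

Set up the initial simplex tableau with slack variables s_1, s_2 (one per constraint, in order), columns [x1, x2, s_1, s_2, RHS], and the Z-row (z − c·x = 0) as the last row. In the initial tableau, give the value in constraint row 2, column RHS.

The RHS of constraint 2 is b_2 = 18.

18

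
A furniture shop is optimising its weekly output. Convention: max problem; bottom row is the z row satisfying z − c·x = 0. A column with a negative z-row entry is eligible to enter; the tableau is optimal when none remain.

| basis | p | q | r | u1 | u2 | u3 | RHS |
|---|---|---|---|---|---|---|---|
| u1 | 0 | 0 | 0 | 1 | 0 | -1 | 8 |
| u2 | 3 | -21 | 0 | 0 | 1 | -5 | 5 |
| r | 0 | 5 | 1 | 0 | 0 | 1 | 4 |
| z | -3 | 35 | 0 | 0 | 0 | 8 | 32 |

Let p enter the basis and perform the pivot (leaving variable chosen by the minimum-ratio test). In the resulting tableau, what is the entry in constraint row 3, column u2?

Ratio test on column p — row 1: entry 0 ≤ 0; row 2: 5/3 = 5/3; row 3: entry 0 ≤ 0. Minimum is 5/3 at row 2 (u2 leaves); pivot element 3.
Divide row 2 by 3; eliminate column p from the other rows.
Row 3 update in column u2: 0 − 0·(1/3) = 0.

0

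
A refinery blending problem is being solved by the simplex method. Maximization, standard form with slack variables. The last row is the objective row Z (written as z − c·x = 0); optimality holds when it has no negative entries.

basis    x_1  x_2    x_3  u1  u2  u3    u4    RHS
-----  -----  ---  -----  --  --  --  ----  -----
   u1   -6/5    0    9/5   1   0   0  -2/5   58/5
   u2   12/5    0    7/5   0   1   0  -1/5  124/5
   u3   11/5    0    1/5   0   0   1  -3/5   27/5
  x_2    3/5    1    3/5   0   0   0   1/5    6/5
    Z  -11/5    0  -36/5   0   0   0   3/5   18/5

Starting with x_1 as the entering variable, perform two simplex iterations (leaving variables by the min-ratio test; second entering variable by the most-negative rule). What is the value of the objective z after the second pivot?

18

Ratio test on column x_1 — row 1: entry -6/5 ≤ 0; row 2: (124/5)/(12/5) = 31/3; row 3: (27/5)/(11/5) = 27/11; row 4: (6/5)/(3/5) = 2. Minimum is 2 at row 4 (x_2 leaves); pivot element 3/5.
Pivot on row 4; the Z-row RHS becomes 18/5 − (-11/5)·2 = 8.
Next entering variable (most negative Z-row entry -5): x_3.
Ratio test on column x_3 — row 1: 14/3 = 14/3; row 2: entry -1 ≤ 0; row 3: entry -2 ≤ 0; row 4: 2/1 = 2. Minimum is 2 at row 4 (x_1 leaves); pivot element 1.
After the second pivot the Z-row RHS is 8 − (-5)·2 = 18.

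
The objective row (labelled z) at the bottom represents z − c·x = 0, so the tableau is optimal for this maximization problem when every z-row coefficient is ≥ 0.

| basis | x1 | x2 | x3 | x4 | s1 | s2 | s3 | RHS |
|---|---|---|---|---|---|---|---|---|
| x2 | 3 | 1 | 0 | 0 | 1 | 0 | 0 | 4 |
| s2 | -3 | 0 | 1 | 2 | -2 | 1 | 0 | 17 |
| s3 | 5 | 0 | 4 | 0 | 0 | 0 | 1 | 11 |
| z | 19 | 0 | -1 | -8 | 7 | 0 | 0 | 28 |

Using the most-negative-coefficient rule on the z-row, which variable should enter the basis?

Negative z-row entries: x3: -1, x4: -8.
The most negative is -8 in column x4, so x4 enters.

x4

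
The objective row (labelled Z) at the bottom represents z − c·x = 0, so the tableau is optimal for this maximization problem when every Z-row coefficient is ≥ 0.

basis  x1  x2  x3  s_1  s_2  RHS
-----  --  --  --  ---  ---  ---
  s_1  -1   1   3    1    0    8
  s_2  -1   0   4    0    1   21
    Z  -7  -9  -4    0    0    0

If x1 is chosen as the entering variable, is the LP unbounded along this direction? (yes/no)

Every constraint-row entry in column x1 is ≤ 0, so increasing x1 is unbounded.

yes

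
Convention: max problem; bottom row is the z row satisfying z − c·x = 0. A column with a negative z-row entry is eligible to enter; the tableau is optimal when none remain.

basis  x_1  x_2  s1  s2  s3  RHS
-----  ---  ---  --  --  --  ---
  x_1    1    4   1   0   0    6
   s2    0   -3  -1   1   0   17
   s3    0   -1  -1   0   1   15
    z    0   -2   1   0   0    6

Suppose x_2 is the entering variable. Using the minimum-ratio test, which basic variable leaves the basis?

Column x_2 entries and ratios — x_1: 6/4 = 3/2; s2: -3 ≤ 0, skip; s3: -1 ≤ 0, skip.
Smallest ratio is 3/2 in the row of x_1, so x_1 leaves.

x_1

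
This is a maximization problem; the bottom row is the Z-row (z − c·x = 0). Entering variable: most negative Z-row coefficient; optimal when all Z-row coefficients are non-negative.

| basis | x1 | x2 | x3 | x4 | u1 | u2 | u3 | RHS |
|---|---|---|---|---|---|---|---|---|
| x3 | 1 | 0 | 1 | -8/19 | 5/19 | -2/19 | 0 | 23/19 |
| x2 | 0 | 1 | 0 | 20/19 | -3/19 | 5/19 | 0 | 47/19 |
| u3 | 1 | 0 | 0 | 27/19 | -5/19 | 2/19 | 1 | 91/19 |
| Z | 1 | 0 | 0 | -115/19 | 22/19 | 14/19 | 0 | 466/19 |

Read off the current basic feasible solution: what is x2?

x2 is basic (row 2); its value is the RHS of that row, 47/19.

47/19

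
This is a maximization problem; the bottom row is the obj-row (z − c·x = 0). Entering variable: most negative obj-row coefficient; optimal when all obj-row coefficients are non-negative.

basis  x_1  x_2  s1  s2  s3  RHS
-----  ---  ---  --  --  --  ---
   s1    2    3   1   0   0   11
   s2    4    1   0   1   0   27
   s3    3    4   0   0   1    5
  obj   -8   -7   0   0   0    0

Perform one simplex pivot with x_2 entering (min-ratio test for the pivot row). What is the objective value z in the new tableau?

35/4

Ratio test on column x_2 — row 1: 11/3 = 11/3; row 2: 27/1 = 27; row 3: 5/4 = 5/4. Minimum is 5/4 at row 3 (s3 leaves); pivot element 4.
Pivot on row 3; the obj-row RHS becomes 0 − (-7)·(5/4) = 35/4.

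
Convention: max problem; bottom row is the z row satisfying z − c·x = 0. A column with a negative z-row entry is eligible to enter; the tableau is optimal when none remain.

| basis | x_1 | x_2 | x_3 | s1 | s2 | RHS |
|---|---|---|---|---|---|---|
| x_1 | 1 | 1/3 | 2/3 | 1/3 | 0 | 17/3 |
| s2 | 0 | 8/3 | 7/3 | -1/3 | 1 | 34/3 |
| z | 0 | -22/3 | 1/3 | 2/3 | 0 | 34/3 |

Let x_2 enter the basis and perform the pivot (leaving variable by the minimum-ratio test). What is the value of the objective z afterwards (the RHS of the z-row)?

85/2

Ratio test on column x_2 — row 1: (17/3)/(1/3) = 17; row 2: (34/3)/(8/3) = 17/4. Minimum is 17/4 at row 2 (s2 leaves); pivot element 8/3.
Pivot on row 2; the z-row RHS becomes 34/3 − (-22/3)·(17/4) = 85/2.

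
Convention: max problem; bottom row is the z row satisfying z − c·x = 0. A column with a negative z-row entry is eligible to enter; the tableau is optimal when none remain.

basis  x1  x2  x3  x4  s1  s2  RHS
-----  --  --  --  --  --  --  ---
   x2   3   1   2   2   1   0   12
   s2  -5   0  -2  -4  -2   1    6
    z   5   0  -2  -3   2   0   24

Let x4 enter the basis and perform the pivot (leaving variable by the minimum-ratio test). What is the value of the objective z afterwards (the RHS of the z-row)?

Ratio test on column x4 — row 1: 12/2 = 6; row 2: entry -4 ≤ 0. Minimum is 6 at row 1 (x2 leaves); pivot element 2.
Pivot on row 1; the z-row RHS becomes 24 − (-3)·6 = 42.

42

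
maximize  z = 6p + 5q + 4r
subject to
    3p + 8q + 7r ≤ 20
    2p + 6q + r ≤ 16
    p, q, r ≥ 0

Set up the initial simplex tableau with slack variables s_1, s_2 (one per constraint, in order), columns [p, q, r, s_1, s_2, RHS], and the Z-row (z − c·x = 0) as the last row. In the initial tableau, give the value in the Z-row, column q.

The Z-row carries the negated objective coefficients: the q entry is -5.

-5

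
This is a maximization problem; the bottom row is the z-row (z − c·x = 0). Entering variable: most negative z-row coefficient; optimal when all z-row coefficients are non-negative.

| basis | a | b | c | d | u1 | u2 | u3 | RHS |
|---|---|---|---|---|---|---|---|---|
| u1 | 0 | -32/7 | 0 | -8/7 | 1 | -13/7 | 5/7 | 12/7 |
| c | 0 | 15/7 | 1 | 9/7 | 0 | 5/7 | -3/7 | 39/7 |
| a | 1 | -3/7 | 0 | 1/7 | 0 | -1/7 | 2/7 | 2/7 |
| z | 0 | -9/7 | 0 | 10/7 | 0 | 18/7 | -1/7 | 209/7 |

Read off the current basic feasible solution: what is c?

c is basic (row 2); its value is the RHS of that row, 39/7.

39/7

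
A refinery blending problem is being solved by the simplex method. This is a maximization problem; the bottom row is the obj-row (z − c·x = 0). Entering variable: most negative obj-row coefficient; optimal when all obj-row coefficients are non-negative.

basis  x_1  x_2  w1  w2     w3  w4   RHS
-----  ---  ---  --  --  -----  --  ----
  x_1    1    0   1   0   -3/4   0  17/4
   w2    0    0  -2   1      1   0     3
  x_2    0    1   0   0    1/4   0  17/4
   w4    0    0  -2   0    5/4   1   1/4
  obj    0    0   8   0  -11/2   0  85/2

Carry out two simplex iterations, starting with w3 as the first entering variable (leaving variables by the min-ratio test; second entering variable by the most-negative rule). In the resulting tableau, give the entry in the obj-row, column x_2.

2

Ratio test on column w3 — row 1: entry -3/4 ≤ 0; row 2: 3/1 = 3; row 3: (17/4)/(1/4) = 17; row 4: (1/4)/(5/4) = 1/5. Minimum is 1/5 at row 4 (w4 leaves); pivot element 5/4.
Divide row 4 by 5/4; eliminate column w3 from the other rows.
Second iteration: most negative obj-row entry is -4/5 in column w1, so w1 enters.
Ratio test on column w1 — row 1: entry -1/5 ≤ 0; row 2: entry -2/5 ≤ 0; row 3: (21/5)/(2/5) = 21/2; row 4: entry -8/5 ≤ 0. Minimum is 21/2 at row 3 (x_2 leaves); pivot element 2/5.
Divide row 3 by 2/5; eliminate column w1 from the other rows.
After both pivots, the entry at the obj-row, column x_2 is 2.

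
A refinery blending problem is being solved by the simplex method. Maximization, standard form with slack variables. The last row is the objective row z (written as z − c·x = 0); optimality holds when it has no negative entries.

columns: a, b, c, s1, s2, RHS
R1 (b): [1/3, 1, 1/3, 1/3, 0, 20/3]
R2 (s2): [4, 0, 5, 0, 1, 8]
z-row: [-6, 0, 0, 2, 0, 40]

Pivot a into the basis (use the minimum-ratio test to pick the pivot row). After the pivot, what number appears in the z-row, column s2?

Ratio test on column a — row 1: (20/3)/(1/3) = 20; row 2: 8/4 = 2. Minimum is 2 at row 2 (s2 leaves); pivot element 4.
Divide row 2 by 4; eliminate column a from the other rows.
z-row update in column s2: 0 − (-6)·(1/4) = 3/2.

3/2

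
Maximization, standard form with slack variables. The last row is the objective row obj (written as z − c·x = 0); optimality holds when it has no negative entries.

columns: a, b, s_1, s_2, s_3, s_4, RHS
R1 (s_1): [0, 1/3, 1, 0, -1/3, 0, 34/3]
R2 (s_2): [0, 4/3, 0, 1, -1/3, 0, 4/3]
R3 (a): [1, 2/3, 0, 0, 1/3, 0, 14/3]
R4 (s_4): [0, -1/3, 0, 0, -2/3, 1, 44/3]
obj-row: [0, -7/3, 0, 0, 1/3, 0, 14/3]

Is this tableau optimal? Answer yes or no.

The obj-row has a negative entry -7/3 in column b, so it is not optimal.

no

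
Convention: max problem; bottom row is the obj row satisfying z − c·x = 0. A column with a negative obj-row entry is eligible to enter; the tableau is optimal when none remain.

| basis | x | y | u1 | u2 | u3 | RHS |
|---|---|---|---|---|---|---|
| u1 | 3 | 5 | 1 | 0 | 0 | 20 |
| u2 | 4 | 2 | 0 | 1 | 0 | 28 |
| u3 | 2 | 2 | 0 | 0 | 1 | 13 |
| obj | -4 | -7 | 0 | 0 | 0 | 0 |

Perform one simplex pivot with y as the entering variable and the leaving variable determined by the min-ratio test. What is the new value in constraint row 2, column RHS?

Ratio test on column y — row 1: 20/5 = 4; row 2: 28/2 = 14; row 3: 13/2 = 13/2. Minimum is 4 at row 1 (u1 leaves); pivot element 5.
Divide row 1 by 5; eliminate column y from the other rows.
Row 2 update in column RHS: 28 − 2·4 = 20.

20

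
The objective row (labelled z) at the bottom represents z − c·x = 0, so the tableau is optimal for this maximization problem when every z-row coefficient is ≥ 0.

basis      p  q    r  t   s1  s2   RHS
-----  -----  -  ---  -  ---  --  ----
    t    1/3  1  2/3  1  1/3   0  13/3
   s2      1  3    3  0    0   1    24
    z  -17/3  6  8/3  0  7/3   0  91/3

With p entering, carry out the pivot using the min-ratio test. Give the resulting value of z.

104

Ratio test on column p — row 1: (13/3)/(1/3) = 13; row 2: 24/1 = 24. Minimum is 13 at row 1 (t leaves); pivot element 1/3.
Pivot on row 1; the z-row RHS becomes 91/3 − (-17/3)·13 = 104.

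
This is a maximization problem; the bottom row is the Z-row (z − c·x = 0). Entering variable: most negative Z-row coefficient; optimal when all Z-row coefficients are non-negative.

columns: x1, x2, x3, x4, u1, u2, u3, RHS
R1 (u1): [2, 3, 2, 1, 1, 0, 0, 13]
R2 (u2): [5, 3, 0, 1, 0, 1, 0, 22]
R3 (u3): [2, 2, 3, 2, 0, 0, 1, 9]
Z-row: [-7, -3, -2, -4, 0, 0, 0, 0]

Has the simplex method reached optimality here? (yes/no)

no

The Z-row has a negative entry -7 in column x1, so it is not optimal.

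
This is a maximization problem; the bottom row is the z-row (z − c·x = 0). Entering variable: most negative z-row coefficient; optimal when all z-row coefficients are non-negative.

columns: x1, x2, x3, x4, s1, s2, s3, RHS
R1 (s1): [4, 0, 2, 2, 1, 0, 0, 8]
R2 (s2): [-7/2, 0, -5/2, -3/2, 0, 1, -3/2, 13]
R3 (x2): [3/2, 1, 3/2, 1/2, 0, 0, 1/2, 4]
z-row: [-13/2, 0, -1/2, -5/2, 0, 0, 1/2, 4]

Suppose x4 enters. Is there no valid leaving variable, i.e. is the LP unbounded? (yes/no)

no

Column x4 has positive entries in row(s) 1, 3, so the ratio test bounds it — not unbounded.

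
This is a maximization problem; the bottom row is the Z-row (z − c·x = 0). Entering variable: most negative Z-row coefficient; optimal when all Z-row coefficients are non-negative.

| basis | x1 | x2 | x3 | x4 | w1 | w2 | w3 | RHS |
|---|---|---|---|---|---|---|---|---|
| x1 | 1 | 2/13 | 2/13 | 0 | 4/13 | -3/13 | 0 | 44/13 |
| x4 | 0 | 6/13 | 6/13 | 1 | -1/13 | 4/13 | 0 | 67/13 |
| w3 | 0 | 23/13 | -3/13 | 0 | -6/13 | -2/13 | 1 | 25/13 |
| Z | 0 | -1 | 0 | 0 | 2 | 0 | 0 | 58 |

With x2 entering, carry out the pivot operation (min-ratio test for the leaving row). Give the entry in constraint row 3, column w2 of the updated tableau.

-2/23

Ratio test on column x2 — row 1: (44/13)/(2/13) = 22; row 2: (67/13)/(6/13) = 67/6; row 3: (25/13)/(23/13) = 25/23. Minimum is 25/23 at row 3 (w3 leaves); pivot element 23/13.
Divide row 3 by 23/13; eliminate column x2 from the other rows.
In the new row 3, the w2 entry is the old entry divided by the pivot: (-2/13)/(23/13) = -2/23.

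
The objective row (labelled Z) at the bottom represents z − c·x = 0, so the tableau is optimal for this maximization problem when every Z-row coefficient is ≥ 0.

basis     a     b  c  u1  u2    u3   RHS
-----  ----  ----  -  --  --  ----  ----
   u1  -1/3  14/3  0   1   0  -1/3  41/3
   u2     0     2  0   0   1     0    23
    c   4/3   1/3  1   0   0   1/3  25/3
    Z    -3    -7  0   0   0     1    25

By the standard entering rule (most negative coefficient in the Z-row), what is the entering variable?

b

Negative Z-row entries: a: -3, b: -7.
The most negative is -7 in column b, so b enters.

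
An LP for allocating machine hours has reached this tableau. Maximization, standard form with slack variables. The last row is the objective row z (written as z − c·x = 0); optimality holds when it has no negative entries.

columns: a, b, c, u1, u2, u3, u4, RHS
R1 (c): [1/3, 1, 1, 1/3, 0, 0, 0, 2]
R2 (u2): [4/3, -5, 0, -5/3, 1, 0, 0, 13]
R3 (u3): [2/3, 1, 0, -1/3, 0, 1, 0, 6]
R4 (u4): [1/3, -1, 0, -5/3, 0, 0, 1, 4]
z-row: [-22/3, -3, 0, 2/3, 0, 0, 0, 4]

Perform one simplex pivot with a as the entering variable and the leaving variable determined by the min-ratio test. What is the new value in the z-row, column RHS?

Ratio test on column a — row 1: 2/(1/3) = 6; row 2: 13/(4/3) = 39/4; row 3: 6/(2/3) = 9; row 4: 4/(1/3) = 12. Minimum is 6 at row 1 (c leaves); pivot element 1/3.
Divide row 1 by 1/3; eliminate column a from the other rows.
z-row update in column RHS: 4 − (-22/3)·6 = 48.

48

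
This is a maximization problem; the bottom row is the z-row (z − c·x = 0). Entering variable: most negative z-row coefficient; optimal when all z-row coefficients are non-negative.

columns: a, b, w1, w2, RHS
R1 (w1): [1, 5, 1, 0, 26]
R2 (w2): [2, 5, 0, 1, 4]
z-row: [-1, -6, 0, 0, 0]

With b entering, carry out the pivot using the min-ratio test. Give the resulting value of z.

24/5

Ratio test on column b — row 1: 26/5 = 26/5; row 2: 4/5 = 4/5. Minimum is 4/5 at row 2 (w2 leaves); pivot element 5.
Pivot on row 2; the z-row RHS becomes 0 − (-6)·(4/5) = 24/5.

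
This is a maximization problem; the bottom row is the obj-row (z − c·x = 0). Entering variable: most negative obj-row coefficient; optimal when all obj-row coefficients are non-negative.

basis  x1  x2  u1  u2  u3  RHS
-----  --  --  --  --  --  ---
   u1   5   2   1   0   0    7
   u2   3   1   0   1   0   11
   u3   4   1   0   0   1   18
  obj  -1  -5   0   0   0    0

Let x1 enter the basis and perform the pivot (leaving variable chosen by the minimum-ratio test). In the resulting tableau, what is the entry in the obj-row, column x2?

-23/5

Ratio test on column x1 — row 1: 7/5 = 7/5; row 2: 11/3 = 11/3; row 3: 18/4 = 9/2. Minimum is 7/5 at row 1 (u1 leaves); pivot element 5.
Divide row 1 by 5; eliminate column x1 from the other rows.
obj-row update in column x2: -5 − (-1)·(2/5) = -23/5.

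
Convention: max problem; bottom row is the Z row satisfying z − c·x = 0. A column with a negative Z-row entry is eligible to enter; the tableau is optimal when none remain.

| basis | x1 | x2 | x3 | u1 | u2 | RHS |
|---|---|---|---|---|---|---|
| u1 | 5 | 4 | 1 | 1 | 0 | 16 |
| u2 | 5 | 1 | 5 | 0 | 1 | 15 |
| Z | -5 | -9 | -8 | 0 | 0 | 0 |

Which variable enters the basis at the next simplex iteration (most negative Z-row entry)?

x2

Negative Z-row entries: x1: -5, x2: -9, x3: -8.
The most negative is -9 in column x2, so x2 enters.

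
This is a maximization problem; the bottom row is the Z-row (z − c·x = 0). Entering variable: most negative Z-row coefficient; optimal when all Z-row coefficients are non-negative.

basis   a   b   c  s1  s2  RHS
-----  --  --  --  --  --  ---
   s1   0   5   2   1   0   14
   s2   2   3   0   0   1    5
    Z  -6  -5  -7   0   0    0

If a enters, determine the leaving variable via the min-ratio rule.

s2

Column a entries and ratios — s1: 0 ≤ 0, skip; s2: 5/2 = 5/2.
Smallest ratio is 5/2 in the row of s2, so s2 leaves.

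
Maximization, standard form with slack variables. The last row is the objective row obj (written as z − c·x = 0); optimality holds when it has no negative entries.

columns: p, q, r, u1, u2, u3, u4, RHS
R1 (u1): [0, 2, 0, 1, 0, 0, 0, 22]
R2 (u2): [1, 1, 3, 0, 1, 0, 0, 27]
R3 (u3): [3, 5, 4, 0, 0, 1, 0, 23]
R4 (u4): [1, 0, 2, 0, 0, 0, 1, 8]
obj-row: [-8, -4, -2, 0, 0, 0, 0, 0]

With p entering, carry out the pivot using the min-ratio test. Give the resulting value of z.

Ratio test on column p — row 1: entry 0 ≤ 0; row 2: 27/1 = 27; row 3: 23/3 = 23/3; row 4: 8/1 = 8. Minimum is 23/3 at row 3 (u3 leaves); pivot element 3.
Pivot on row 3; the obj-row RHS becomes 0 − (-8)·(23/3) = 184/3.

184/3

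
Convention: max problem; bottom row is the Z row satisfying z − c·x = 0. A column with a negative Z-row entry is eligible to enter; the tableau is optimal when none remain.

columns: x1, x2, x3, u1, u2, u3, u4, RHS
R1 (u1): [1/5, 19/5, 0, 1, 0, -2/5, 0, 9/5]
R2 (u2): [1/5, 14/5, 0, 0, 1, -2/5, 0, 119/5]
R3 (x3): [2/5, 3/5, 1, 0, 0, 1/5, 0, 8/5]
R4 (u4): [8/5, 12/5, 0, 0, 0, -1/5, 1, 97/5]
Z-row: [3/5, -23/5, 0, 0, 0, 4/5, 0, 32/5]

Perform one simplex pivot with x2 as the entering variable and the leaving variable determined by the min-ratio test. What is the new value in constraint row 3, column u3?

5/19

Ratio test on column x2 — row 1: (9/5)/(19/5) = 9/19; row 2: (119/5)/(14/5) = 17/2; row 3: (8/5)/(3/5) = 8/3; row 4: (97/5)/(12/5) = 97/12. Minimum is 9/19 at row 1 (u1 leaves); pivot element 19/5.
Divide row 1 by 19/5; eliminate column x2 from the other rows.
Row 3 update in column u3: 1/5 − (3/5)·(-2/19) = 5/19.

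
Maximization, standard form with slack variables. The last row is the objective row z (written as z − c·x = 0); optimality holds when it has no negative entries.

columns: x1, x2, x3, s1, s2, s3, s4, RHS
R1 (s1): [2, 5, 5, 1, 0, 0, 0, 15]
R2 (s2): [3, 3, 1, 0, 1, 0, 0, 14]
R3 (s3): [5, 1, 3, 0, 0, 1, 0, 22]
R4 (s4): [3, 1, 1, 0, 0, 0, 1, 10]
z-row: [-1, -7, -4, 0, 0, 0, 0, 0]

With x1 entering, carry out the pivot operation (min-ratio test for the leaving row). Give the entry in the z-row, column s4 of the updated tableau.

1/3

Ratio test on column x1 — row 1: 15/2 = 15/2; row 2: 14/3 = 14/3; row 3: 22/5 = 22/5; row 4: 10/3 = 10/3. Minimum is 10/3 at row 4 (s4 leaves); pivot element 3.
Divide row 4 by 3; eliminate column x1 from the other rows.
z-row update in column s4: 0 − (-1)·(1/3) = 1/3.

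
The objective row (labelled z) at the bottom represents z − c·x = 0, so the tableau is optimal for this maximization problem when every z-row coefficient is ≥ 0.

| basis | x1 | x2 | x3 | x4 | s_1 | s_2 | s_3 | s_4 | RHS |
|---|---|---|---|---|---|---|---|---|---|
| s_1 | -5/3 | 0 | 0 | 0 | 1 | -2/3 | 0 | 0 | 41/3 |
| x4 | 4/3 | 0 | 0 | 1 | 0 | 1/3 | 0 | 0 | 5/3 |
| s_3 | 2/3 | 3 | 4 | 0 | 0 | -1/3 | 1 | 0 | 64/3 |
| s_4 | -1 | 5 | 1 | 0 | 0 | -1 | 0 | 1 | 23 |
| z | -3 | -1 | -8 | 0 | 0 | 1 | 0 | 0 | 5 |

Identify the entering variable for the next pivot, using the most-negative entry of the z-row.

x3

Negative z-row entries: x1: -3, x2: -1, x3: -8.
The most negative is -8 in column x3, so x3 enters.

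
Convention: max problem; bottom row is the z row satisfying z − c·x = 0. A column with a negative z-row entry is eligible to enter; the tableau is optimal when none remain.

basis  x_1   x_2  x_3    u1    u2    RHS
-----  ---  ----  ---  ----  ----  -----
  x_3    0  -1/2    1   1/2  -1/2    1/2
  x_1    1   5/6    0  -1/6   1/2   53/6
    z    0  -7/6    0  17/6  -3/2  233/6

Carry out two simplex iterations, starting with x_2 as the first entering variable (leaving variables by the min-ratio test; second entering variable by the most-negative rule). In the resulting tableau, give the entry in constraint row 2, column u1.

-1/3

Ratio test on column x_2 — row 1: entry -1/2 ≤ 0; row 2: (53/6)/(5/6) = 53/5. Minimum is 53/5 at row 2 (x_1 leaves); pivot element 5/6.
Divide row 2 by 5/6; eliminate column x_2 from the other rows.
Second iteration: most negative z-row entry is -4/5 in column u2, so u2 enters.
Ratio test on column u2 — row 1: entry -1/5 ≤ 0; row 2: (53/5)/(3/5) = 53/3. Minimum is 53/3 at row 2 (x_2 leaves); pivot element 3/5.
Divide row 2 by 3/5; eliminate column u2 from the other rows.
After both pivots, the entry at constraint row 2, column u1 is -1/3.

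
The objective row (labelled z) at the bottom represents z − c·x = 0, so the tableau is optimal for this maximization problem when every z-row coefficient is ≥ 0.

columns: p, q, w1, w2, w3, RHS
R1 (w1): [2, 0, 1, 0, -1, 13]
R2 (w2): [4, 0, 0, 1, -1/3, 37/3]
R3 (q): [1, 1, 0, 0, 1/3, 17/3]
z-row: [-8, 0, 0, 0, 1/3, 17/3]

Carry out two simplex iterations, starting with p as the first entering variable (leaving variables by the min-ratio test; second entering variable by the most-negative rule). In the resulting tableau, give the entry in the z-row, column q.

4/5

Ratio test on column p — row 1: 13/2 = 13/2; row 2: (37/3)/4 = 37/12; row 3: (17/3)/1 = 17/3. Minimum is 37/12 at row 2 (w2 leaves); pivot element 4.
Divide row 2 by 4; eliminate column p from the other rows.
Second iteration: most negative z-row entry is -1/3 in column w3, so w3 enters.
Ratio test on column w3 — row 1: entry -5/6 ≤ 0; row 2: entry -1/12 ≤ 0; row 3: (31/12)/(5/12) = 31/5. Minimum is 31/5 at row 3 (q leaves); pivot element 5/12.
Divide row 3 by 5/12; eliminate column w3 from the other rows.
After both pivots, the entry at the z-row, column q is 4/5.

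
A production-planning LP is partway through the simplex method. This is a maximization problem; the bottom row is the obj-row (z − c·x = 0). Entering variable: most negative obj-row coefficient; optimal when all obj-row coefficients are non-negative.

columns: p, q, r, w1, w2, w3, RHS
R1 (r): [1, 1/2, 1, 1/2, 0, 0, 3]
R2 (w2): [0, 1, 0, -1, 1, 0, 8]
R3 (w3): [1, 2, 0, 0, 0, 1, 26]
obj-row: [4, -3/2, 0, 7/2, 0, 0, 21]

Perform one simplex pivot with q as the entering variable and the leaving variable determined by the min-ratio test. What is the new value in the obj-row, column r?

Ratio test on column q — row 1: 3/(1/2) = 6; row 2: 8/1 = 8; row 3: 26/2 = 13. Minimum is 6 at row 1 (r leaves); pivot element 1/2.
Divide row 1 by 1/2; eliminate column q from the other rows.
obj-row update in column r: 0 − (-3/2)·2 = 3.

3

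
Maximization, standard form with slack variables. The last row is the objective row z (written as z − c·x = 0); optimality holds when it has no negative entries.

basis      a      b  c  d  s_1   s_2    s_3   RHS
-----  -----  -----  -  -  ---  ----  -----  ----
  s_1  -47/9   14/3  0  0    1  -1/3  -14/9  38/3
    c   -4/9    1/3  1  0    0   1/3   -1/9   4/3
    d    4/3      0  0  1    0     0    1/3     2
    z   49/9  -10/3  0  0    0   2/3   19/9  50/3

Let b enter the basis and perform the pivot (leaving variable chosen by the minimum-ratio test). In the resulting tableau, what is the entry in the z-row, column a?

12/7

Ratio test on column b — row 1: (38/3)/(14/3) = 19/7; row 2: (4/3)/(1/3) = 4; row 3: entry 0 ≤ 0. Minimum is 19/7 at row 1 (s_1 leaves); pivot element 14/3.
Divide row 1 by 14/3; eliminate column b from the other rows.
z-row update in column a: 49/9 − (-10/3)·(-47/42) = 12/7.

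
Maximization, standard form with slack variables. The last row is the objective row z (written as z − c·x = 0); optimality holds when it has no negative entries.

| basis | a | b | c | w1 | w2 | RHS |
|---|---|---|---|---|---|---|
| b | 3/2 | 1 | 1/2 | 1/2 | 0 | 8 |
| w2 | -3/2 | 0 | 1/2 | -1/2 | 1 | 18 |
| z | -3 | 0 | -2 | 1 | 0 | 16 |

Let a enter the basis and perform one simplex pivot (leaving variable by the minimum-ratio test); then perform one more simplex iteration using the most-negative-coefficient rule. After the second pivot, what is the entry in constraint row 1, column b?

2

Ratio test on column a — row 1: 8/(3/2) = 16/3; row 2: entry -3/2 ≤ 0. Minimum is 16/3 at row 1 (b leaves); pivot element 3/2.
Divide row 1 by 3/2; eliminate column a from the other rows.
Second iteration: most negative z-row entry is -1 in column c, so c enters.
Ratio test on column c — row 1: (16/3)/(1/3) = 16; row 2: 26/1 = 26. Minimum is 16 at row 1 (a leaves); pivot element 1/3.
Divide row 1 by 1/3; eliminate column c from the other rows.
After both pivots, the entry at constraint row 1, column b is 2.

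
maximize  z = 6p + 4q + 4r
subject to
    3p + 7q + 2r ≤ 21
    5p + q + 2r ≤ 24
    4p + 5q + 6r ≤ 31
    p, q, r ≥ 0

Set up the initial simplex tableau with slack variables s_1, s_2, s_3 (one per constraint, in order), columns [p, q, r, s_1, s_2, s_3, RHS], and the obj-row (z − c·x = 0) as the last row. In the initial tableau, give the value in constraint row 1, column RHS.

21

The RHS of constraint 1 is b_1 = 21.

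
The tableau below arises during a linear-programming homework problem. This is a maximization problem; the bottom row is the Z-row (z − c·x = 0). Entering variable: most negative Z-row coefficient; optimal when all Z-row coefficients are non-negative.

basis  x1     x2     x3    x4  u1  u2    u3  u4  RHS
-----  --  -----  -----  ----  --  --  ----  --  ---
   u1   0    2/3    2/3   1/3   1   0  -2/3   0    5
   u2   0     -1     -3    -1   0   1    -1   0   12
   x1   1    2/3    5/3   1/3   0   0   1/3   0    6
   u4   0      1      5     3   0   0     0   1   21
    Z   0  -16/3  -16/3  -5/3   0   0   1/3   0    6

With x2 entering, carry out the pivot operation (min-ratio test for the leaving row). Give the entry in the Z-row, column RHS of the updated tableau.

46

Ratio test on column x2 — row 1: 5/(2/3) = 15/2; row 2: entry -1 ≤ 0; row 3: 6/(2/3) = 9; row 4: 21/1 = 21. Minimum is 15/2 at row 1 (u1 leaves); pivot element 2/3.
Divide row 1 by 2/3; eliminate column x2 from the other rows.
Z-row update in column RHS: 6 − (-16/3)·(15/2) = 46.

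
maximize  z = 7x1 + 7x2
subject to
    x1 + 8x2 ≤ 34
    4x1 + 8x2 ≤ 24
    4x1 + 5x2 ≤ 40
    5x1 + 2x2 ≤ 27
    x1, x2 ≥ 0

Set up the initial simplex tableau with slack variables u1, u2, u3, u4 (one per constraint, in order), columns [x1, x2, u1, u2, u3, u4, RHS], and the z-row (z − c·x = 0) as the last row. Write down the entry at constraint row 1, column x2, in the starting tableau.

8

Constraint 1 has coefficient 8 on x2.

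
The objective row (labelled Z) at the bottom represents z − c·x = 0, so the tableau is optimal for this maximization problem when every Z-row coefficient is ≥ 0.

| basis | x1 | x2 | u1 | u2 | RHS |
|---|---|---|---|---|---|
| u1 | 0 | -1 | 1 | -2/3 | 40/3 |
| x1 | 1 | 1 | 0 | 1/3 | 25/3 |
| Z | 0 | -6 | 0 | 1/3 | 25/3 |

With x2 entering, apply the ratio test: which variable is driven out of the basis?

Column x2 entries and ratios — u1: -1 ≤ 0, skip; x1: (25/3)/1 = 25/3.
Smallest ratio is 25/3 in the row of x1, so x1 leaves.

x1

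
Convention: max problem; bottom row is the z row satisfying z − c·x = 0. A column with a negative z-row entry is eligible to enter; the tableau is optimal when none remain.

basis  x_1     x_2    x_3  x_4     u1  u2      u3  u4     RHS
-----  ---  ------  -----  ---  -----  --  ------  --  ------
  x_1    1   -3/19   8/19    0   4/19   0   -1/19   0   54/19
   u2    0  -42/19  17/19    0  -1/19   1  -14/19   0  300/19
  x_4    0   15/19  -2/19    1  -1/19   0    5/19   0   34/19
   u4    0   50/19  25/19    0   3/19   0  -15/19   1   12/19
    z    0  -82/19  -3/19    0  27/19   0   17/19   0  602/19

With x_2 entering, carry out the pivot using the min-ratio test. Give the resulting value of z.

818/25

Ratio test on column x_2 — row 1: entry -3/19 ≤ 0; row 2: entry -42/19 ≤ 0; row 3: (34/19)/(15/19) = 34/15; row 4: (12/19)/(50/19) = 6/25. Minimum is 6/25 at row 4 (u4 leaves); pivot element 50/19.
Pivot on row 4; the z-row RHS becomes 602/19 − (-82/19)·(6/25) = 818/25.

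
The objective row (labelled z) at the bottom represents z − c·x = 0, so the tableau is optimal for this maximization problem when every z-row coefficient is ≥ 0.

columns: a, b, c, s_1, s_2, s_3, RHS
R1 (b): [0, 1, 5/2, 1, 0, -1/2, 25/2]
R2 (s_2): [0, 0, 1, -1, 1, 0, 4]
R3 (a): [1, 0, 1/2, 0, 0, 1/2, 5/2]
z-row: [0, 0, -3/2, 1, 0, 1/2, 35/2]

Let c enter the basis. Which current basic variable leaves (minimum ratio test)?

s_2

Column c entries and ratios — b: (25/2)/(5/2) = 5; s_2: 4/1 = 4; a: (5/2)/(1/2) = 5.
Smallest ratio is 4 in the row of s_2, so s_2 leaves.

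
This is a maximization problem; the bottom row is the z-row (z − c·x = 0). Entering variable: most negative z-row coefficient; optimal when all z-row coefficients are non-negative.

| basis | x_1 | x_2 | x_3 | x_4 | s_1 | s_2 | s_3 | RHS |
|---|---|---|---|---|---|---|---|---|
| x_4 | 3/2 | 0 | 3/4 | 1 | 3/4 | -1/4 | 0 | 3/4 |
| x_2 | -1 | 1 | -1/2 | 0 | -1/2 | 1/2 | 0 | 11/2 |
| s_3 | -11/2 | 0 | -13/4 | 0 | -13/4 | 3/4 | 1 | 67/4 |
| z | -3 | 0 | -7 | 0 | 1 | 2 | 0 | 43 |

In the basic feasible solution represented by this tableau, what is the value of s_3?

67/4

s_3 is basic (row 3); its value is the RHS of that row, 67/4.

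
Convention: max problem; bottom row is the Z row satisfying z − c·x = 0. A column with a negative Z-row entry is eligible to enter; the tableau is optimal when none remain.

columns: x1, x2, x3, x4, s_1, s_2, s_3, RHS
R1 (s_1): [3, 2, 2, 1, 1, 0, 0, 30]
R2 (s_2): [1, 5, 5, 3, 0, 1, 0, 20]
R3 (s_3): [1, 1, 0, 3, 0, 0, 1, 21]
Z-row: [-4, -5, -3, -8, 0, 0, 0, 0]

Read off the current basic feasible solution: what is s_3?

s_3 is basic (row 3); its value is the RHS of that row, 21.

21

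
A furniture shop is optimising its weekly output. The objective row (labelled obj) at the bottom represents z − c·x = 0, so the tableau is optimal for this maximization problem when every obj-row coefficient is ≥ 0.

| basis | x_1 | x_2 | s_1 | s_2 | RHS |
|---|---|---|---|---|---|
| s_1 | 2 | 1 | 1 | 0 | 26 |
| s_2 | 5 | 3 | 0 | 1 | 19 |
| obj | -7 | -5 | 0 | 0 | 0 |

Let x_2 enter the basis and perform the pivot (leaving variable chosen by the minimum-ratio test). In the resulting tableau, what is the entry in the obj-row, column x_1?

4/3

Ratio test on column x_2 — row 1: 26/1 = 26; row 2: 19/3 = 19/3. Minimum is 19/3 at row 2 (s_2 leaves); pivot element 3.
Divide row 2 by 3; eliminate column x_2 from the other rows.
obj-row update in column x_1: -7 − (-5)·(5/3) = 4/3.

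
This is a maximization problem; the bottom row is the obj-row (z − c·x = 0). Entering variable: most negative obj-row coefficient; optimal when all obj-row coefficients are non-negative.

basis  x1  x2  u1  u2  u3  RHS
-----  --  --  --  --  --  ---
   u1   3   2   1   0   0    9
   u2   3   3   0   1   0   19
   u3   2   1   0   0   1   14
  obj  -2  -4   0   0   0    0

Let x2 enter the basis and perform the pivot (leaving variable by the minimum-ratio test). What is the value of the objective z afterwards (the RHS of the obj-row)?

Ratio test on column x2 — row 1: 9/2 = 9/2; row 2: 19/3 = 19/3; row 3: 14/1 = 14. Minimum is 9/2 at row 1 (u1 leaves); pivot element 2.
Pivot on row 1; the obj-row RHS becomes 0 − (-4)·(9/2) = 18.

18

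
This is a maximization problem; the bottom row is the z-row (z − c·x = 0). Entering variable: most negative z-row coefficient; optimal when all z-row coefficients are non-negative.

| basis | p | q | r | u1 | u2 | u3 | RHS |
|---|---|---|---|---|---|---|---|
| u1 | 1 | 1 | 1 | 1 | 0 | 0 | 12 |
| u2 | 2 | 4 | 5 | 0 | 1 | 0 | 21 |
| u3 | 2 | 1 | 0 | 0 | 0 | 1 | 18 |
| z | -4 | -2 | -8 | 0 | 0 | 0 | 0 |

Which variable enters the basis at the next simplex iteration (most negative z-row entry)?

Negative z-row entries: p: -4, q: -2, r: -8.
The most negative is -8 in column r, so r enters.

r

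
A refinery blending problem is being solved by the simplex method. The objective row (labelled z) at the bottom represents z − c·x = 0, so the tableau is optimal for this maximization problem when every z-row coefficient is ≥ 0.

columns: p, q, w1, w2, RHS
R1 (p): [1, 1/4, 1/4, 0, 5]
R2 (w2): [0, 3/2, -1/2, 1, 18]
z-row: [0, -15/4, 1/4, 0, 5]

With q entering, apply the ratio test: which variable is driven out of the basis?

w2

Column q entries and ratios — p: 5/(1/4) = 20; w2: 18/(3/2) = 12.
Smallest ratio is 12 in the row of w2, so w2 leaves.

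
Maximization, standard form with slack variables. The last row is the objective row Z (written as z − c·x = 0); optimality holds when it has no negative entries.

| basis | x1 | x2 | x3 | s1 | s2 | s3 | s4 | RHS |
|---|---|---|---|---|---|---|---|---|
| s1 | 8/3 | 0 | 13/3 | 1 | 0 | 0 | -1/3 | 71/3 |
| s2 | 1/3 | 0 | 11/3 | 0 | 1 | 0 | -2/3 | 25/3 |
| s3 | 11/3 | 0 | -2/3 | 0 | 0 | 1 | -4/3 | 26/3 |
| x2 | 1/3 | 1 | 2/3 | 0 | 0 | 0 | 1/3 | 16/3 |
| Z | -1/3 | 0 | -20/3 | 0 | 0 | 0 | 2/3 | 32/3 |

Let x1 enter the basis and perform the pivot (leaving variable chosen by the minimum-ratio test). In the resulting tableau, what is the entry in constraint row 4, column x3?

Ratio test on column x1 — row 1: (71/3)/(8/3) = 71/8; row 2: (25/3)/(1/3) = 25; row 3: (26/3)/(11/3) = 26/11; row 4: (16/3)/(1/3) = 16. Minimum is 26/11 at row 3 (s3 leaves); pivot element 11/3.
Divide row 3 by 11/3; eliminate column x1 from the other rows.
Row 4 update in column x3: 2/3 − (1/3)·(-2/11) = 8/11.

8/11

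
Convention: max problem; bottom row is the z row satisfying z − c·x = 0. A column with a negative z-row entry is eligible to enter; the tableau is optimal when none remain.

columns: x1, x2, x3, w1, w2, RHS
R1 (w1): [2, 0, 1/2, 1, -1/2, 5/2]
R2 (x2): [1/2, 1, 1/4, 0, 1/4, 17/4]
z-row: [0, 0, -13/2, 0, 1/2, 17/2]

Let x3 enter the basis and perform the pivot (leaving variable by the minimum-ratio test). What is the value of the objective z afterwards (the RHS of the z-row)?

Ratio test on column x3 — row 1: (5/2)/(1/2) = 5; row 2: (17/4)/(1/4) = 17. Minimum is 5 at row 1 (w1 leaves); pivot element 1/2.
Pivot on row 1; the z-row RHS becomes 17/2 − (-13/2)·5 = 41.

41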